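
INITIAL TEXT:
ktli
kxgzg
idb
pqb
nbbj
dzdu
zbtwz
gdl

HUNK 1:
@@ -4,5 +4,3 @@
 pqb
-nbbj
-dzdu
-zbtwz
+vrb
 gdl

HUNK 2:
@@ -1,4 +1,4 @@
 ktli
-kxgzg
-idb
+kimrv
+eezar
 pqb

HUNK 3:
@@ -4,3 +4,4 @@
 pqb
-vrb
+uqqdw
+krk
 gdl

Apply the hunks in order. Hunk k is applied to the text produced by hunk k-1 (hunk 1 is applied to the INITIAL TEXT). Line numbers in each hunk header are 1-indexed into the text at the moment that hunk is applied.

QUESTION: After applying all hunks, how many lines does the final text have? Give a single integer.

Hunk 1: at line 4 remove [nbbj,dzdu,zbtwz] add [vrb] -> 6 lines: ktli kxgzg idb pqb vrb gdl
Hunk 2: at line 1 remove [kxgzg,idb] add [kimrv,eezar] -> 6 lines: ktli kimrv eezar pqb vrb gdl
Hunk 3: at line 4 remove [vrb] add [uqqdw,krk] -> 7 lines: ktli kimrv eezar pqb uqqdw krk gdl
Final line count: 7

Answer: 7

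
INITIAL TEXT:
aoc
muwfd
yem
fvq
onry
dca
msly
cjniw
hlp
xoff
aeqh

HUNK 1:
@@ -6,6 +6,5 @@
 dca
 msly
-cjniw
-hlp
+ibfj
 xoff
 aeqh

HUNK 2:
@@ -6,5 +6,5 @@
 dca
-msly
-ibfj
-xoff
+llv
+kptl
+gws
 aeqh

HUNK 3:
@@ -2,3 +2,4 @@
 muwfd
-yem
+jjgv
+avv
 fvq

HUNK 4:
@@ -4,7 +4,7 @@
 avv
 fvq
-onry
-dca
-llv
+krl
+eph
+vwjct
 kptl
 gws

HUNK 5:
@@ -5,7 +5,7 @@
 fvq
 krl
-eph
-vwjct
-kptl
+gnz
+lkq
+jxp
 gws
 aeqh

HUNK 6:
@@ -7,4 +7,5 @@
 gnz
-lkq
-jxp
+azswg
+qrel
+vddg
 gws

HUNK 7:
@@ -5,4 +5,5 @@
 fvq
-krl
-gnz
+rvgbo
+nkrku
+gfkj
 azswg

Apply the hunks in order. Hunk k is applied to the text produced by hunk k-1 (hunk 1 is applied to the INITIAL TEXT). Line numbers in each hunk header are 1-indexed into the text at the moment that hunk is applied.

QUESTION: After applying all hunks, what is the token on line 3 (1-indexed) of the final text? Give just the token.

Hunk 1: at line 6 remove [cjniw,hlp] add [ibfj] -> 10 lines: aoc muwfd yem fvq onry dca msly ibfj xoff aeqh
Hunk 2: at line 6 remove [msly,ibfj,xoff] add [llv,kptl,gws] -> 10 lines: aoc muwfd yem fvq onry dca llv kptl gws aeqh
Hunk 3: at line 2 remove [yem] add [jjgv,avv] -> 11 lines: aoc muwfd jjgv avv fvq onry dca llv kptl gws aeqh
Hunk 4: at line 4 remove [onry,dca,llv] add [krl,eph,vwjct] -> 11 lines: aoc muwfd jjgv avv fvq krl eph vwjct kptl gws aeqh
Hunk 5: at line 5 remove [eph,vwjct,kptl] add [gnz,lkq,jxp] -> 11 lines: aoc muwfd jjgv avv fvq krl gnz lkq jxp gws aeqh
Hunk 6: at line 7 remove [lkq,jxp] add [azswg,qrel,vddg] -> 12 lines: aoc muwfd jjgv avv fvq krl gnz azswg qrel vddg gws aeqh
Hunk 7: at line 5 remove [krl,gnz] add [rvgbo,nkrku,gfkj] -> 13 lines: aoc muwfd jjgv avv fvq rvgbo nkrku gfkj azswg qrel vddg gws aeqh
Final line 3: jjgv

Answer: jjgv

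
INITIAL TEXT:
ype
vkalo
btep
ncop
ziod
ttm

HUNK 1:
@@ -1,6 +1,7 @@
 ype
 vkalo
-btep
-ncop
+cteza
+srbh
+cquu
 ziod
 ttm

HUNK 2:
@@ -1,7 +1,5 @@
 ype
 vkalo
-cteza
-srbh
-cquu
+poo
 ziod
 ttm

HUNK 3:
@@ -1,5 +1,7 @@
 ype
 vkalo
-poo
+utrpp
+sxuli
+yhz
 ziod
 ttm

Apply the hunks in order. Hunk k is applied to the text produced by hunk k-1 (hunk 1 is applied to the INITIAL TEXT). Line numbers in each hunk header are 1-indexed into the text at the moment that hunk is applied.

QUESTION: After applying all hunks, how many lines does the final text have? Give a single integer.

Hunk 1: at line 1 remove [btep,ncop] add [cteza,srbh,cquu] -> 7 lines: ype vkalo cteza srbh cquu ziod ttm
Hunk 2: at line 1 remove [cteza,srbh,cquu] add [poo] -> 5 lines: ype vkalo poo ziod ttm
Hunk 3: at line 1 remove [poo] add [utrpp,sxuli,yhz] -> 7 lines: ype vkalo utrpp sxuli yhz ziod ttm
Final line count: 7

Answer: 7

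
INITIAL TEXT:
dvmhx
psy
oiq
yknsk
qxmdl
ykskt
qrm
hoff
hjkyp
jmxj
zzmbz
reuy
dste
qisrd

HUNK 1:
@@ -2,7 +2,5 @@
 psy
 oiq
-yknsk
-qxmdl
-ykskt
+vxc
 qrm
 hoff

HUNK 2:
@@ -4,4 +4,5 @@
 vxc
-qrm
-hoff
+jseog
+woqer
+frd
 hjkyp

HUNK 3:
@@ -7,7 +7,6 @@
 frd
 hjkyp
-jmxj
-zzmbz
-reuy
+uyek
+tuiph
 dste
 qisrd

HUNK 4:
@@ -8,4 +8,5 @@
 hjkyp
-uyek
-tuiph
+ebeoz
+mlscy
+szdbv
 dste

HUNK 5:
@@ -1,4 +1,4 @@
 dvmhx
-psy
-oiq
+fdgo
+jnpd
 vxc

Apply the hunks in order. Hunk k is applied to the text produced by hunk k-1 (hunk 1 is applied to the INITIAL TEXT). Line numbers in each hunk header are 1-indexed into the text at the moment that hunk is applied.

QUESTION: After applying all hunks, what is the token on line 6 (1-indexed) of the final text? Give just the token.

Hunk 1: at line 2 remove [yknsk,qxmdl,ykskt] add [vxc] -> 12 lines: dvmhx psy oiq vxc qrm hoff hjkyp jmxj zzmbz reuy dste qisrd
Hunk 2: at line 4 remove [qrm,hoff] add [jseog,woqer,frd] -> 13 lines: dvmhx psy oiq vxc jseog woqer frd hjkyp jmxj zzmbz reuy dste qisrd
Hunk 3: at line 7 remove [jmxj,zzmbz,reuy] add [uyek,tuiph] -> 12 lines: dvmhx psy oiq vxc jseog woqer frd hjkyp uyek tuiph dste qisrd
Hunk 4: at line 8 remove [uyek,tuiph] add [ebeoz,mlscy,szdbv] -> 13 lines: dvmhx psy oiq vxc jseog woqer frd hjkyp ebeoz mlscy szdbv dste qisrd
Hunk 5: at line 1 remove [psy,oiq] add [fdgo,jnpd] -> 13 lines: dvmhx fdgo jnpd vxc jseog woqer frd hjkyp ebeoz mlscy szdbv dste qisrd
Final line 6: woqer

Answer: woqer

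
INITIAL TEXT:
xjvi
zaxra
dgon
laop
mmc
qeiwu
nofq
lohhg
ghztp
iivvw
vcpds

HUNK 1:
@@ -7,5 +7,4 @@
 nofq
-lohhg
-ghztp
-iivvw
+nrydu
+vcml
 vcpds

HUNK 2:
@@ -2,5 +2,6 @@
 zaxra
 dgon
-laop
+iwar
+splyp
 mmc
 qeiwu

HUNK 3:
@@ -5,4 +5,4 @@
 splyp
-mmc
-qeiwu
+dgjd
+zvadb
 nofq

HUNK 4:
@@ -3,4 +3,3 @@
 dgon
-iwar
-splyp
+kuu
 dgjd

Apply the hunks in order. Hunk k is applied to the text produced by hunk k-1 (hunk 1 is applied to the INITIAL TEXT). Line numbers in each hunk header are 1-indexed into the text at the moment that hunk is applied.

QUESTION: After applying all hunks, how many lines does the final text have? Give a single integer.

Answer: 10

Derivation:
Hunk 1: at line 7 remove [lohhg,ghztp,iivvw] add [nrydu,vcml] -> 10 lines: xjvi zaxra dgon laop mmc qeiwu nofq nrydu vcml vcpds
Hunk 2: at line 2 remove [laop] add [iwar,splyp] -> 11 lines: xjvi zaxra dgon iwar splyp mmc qeiwu nofq nrydu vcml vcpds
Hunk 3: at line 5 remove [mmc,qeiwu] add [dgjd,zvadb] -> 11 lines: xjvi zaxra dgon iwar splyp dgjd zvadb nofq nrydu vcml vcpds
Hunk 4: at line 3 remove [iwar,splyp] add [kuu] -> 10 lines: xjvi zaxra dgon kuu dgjd zvadb nofq nrydu vcml vcpds
Final line count: 10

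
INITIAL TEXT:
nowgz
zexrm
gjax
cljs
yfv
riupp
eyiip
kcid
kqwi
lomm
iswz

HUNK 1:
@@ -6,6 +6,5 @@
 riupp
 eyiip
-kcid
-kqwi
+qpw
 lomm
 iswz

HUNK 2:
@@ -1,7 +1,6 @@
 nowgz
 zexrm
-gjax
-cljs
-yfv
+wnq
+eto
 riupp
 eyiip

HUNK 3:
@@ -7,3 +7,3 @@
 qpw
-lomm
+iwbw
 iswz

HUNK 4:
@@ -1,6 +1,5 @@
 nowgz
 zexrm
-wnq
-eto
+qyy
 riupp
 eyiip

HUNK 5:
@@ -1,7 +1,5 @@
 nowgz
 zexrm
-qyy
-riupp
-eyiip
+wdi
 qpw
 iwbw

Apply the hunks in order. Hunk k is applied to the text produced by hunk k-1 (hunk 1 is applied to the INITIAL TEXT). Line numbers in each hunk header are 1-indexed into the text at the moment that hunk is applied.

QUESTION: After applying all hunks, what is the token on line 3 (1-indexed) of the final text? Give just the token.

Hunk 1: at line 6 remove [kcid,kqwi] add [qpw] -> 10 lines: nowgz zexrm gjax cljs yfv riupp eyiip qpw lomm iswz
Hunk 2: at line 1 remove [gjax,cljs,yfv] add [wnq,eto] -> 9 lines: nowgz zexrm wnq eto riupp eyiip qpw lomm iswz
Hunk 3: at line 7 remove [lomm] add [iwbw] -> 9 lines: nowgz zexrm wnq eto riupp eyiip qpw iwbw iswz
Hunk 4: at line 1 remove [wnq,eto] add [qyy] -> 8 lines: nowgz zexrm qyy riupp eyiip qpw iwbw iswz
Hunk 5: at line 1 remove [qyy,riupp,eyiip] add [wdi] -> 6 lines: nowgz zexrm wdi qpw iwbw iswz
Final line 3: wdi

Answer: wdi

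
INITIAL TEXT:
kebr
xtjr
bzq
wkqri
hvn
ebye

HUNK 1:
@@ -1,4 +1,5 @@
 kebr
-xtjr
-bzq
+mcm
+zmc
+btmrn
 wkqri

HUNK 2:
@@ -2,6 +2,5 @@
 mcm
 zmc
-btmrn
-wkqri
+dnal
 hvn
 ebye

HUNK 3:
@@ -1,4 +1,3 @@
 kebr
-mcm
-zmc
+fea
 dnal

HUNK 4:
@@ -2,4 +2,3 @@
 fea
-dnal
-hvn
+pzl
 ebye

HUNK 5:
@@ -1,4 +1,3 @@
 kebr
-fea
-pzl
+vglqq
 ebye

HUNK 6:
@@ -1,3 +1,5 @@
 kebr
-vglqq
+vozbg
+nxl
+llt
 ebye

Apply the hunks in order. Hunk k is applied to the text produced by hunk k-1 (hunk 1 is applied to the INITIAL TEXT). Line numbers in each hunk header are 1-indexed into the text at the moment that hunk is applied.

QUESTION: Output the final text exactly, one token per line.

Answer: kebr
vozbg
nxl
llt
ebye

Derivation:
Hunk 1: at line 1 remove [xtjr,bzq] add [mcm,zmc,btmrn] -> 7 lines: kebr mcm zmc btmrn wkqri hvn ebye
Hunk 2: at line 2 remove [btmrn,wkqri] add [dnal] -> 6 lines: kebr mcm zmc dnal hvn ebye
Hunk 3: at line 1 remove [mcm,zmc] add [fea] -> 5 lines: kebr fea dnal hvn ebye
Hunk 4: at line 2 remove [dnal,hvn] add [pzl] -> 4 lines: kebr fea pzl ebye
Hunk 5: at line 1 remove [fea,pzl] add [vglqq] -> 3 lines: kebr vglqq ebye
Hunk 6: at line 1 remove [vglqq] add [vozbg,nxl,llt] -> 5 lines: kebr vozbg nxl llt ebye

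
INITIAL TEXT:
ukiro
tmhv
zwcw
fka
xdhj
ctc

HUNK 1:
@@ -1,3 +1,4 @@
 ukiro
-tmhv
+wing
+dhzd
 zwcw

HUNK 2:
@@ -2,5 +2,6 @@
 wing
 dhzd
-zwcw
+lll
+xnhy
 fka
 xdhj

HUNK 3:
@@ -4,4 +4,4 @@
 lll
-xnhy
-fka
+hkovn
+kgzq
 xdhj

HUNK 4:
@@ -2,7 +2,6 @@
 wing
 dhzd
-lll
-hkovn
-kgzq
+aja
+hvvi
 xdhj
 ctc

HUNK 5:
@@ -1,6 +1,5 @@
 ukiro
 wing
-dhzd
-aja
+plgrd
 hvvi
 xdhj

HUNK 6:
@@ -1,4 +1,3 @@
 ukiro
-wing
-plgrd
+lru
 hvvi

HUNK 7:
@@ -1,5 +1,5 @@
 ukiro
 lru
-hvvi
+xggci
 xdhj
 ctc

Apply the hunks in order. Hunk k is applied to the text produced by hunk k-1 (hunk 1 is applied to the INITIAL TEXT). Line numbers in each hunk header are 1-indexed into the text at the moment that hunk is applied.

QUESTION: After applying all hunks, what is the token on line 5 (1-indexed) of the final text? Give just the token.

Hunk 1: at line 1 remove [tmhv] add [wing,dhzd] -> 7 lines: ukiro wing dhzd zwcw fka xdhj ctc
Hunk 2: at line 2 remove [zwcw] add [lll,xnhy] -> 8 lines: ukiro wing dhzd lll xnhy fka xdhj ctc
Hunk 3: at line 4 remove [xnhy,fka] add [hkovn,kgzq] -> 8 lines: ukiro wing dhzd lll hkovn kgzq xdhj ctc
Hunk 4: at line 2 remove [lll,hkovn,kgzq] add [aja,hvvi] -> 7 lines: ukiro wing dhzd aja hvvi xdhj ctc
Hunk 5: at line 1 remove [dhzd,aja] add [plgrd] -> 6 lines: ukiro wing plgrd hvvi xdhj ctc
Hunk 6: at line 1 remove [wing,plgrd] add [lru] -> 5 lines: ukiro lru hvvi xdhj ctc
Hunk 7: at line 1 remove [hvvi] add [xggci] -> 5 lines: ukiro lru xggci xdhj ctc
Final line 5: ctc

Answer: ctc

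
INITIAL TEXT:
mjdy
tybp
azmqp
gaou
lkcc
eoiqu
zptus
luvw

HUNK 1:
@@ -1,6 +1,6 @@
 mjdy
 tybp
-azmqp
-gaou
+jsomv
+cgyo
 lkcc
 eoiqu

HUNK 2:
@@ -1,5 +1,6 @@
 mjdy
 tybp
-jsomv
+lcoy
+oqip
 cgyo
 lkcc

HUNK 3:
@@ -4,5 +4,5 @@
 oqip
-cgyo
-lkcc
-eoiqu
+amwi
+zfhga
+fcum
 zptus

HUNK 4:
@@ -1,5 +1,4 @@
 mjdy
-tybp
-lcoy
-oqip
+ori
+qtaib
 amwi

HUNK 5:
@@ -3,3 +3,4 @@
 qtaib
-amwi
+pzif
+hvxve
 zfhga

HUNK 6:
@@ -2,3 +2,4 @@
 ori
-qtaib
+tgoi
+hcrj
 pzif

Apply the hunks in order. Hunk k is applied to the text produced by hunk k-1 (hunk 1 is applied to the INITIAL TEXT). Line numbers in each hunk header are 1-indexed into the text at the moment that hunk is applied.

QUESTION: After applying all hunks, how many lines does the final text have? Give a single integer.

Hunk 1: at line 1 remove [azmqp,gaou] add [jsomv,cgyo] -> 8 lines: mjdy tybp jsomv cgyo lkcc eoiqu zptus luvw
Hunk 2: at line 1 remove [jsomv] add [lcoy,oqip] -> 9 lines: mjdy tybp lcoy oqip cgyo lkcc eoiqu zptus luvw
Hunk 3: at line 4 remove [cgyo,lkcc,eoiqu] add [amwi,zfhga,fcum] -> 9 lines: mjdy tybp lcoy oqip amwi zfhga fcum zptus luvw
Hunk 4: at line 1 remove [tybp,lcoy,oqip] add [ori,qtaib] -> 8 lines: mjdy ori qtaib amwi zfhga fcum zptus luvw
Hunk 5: at line 3 remove [amwi] add [pzif,hvxve] -> 9 lines: mjdy ori qtaib pzif hvxve zfhga fcum zptus luvw
Hunk 6: at line 2 remove [qtaib] add [tgoi,hcrj] -> 10 lines: mjdy ori tgoi hcrj pzif hvxve zfhga fcum zptus luvw
Final line count: 10

Answer: 10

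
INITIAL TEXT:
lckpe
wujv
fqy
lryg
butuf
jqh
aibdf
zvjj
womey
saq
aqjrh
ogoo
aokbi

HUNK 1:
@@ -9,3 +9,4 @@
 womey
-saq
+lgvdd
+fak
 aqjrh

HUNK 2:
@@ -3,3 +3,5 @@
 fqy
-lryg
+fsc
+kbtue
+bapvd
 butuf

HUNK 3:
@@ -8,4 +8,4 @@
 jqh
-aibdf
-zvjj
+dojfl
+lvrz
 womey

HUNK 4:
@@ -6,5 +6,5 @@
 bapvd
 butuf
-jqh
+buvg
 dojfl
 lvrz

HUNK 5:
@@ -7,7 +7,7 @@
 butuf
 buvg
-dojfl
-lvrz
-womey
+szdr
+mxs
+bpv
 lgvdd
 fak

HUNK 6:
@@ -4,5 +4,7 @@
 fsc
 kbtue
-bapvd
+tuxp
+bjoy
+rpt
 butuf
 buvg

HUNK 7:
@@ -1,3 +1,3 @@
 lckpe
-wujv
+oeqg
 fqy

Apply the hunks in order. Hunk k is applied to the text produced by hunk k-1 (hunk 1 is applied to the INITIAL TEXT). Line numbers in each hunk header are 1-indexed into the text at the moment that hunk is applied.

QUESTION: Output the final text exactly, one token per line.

Hunk 1: at line 9 remove [saq] add [lgvdd,fak] -> 14 lines: lckpe wujv fqy lryg butuf jqh aibdf zvjj womey lgvdd fak aqjrh ogoo aokbi
Hunk 2: at line 3 remove [lryg] add [fsc,kbtue,bapvd] -> 16 lines: lckpe wujv fqy fsc kbtue bapvd butuf jqh aibdf zvjj womey lgvdd fak aqjrh ogoo aokbi
Hunk 3: at line 8 remove [aibdf,zvjj] add [dojfl,lvrz] -> 16 lines: lckpe wujv fqy fsc kbtue bapvd butuf jqh dojfl lvrz womey lgvdd fak aqjrh ogoo aokbi
Hunk 4: at line 6 remove [jqh] add [buvg] -> 16 lines: lckpe wujv fqy fsc kbtue bapvd butuf buvg dojfl lvrz womey lgvdd fak aqjrh ogoo aokbi
Hunk 5: at line 7 remove [dojfl,lvrz,womey] add [szdr,mxs,bpv] -> 16 lines: lckpe wujv fqy fsc kbtue bapvd butuf buvg szdr mxs bpv lgvdd fak aqjrh ogoo aokbi
Hunk 6: at line 4 remove [bapvd] add [tuxp,bjoy,rpt] -> 18 lines: lckpe wujv fqy fsc kbtue tuxp bjoy rpt butuf buvg szdr mxs bpv lgvdd fak aqjrh ogoo aokbi
Hunk 7: at line 1 remove [wujv] add [oeqg] -> 18 lines: lckpe oeqg fqy fsc kbtue tuxp bjoy rpt butuf buvg szdr mxs bpv lgvdd fak aqjrh ogoo aokbi

Answer: lckpe
oeqg
fqy
fsc
kbtue
tuxp
bjoy
rpt
butuf
buvg
szdr
mxs
bpv
lgvdd
fak
aqjrh
ogoo
aokbi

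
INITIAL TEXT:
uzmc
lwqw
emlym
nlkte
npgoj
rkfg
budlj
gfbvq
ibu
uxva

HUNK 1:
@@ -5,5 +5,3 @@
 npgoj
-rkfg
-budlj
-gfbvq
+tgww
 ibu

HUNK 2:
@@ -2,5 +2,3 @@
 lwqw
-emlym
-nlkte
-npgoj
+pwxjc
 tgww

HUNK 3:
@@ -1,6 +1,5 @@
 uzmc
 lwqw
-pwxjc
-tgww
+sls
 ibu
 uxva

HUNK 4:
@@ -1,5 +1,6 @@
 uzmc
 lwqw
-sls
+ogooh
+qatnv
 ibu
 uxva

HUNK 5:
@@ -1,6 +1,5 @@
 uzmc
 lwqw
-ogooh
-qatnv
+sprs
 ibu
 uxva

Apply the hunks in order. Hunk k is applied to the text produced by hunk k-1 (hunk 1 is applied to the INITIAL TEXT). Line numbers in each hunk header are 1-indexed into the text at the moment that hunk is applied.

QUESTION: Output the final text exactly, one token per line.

Answer: uzmc
lwqw
sprs
ibu
uxva

Derivation:
Hunk 1: at line 5 remove [rkfg,budlj,gfbvq] add [tgww] -> 8 lines: uzmc lwqw emlym nlkte npgoj tgww ibu uxva
Hunk 2: at line 2 remove [emlym,nlkte,npgoj] add [pwxjc] -> 6 lines: uzmc lwqw pwxjc tgww ibu uxva
Hunk 3: at line 1 remove [pwxjc,tgww] add [sls] -> 5 lines: uzmc lwqw sls ibu uxva
Hunk 4: at line 1 remove [sls] add [ogooh,qatnv] -> 6 lines: uzmc lwqw ogooh qatnv ibu uxva
Hunk 5: at line 1 remove [ogooh,qatnv] add [sprs] -> 5 lines: uzmc lwqw sprs ibu uxva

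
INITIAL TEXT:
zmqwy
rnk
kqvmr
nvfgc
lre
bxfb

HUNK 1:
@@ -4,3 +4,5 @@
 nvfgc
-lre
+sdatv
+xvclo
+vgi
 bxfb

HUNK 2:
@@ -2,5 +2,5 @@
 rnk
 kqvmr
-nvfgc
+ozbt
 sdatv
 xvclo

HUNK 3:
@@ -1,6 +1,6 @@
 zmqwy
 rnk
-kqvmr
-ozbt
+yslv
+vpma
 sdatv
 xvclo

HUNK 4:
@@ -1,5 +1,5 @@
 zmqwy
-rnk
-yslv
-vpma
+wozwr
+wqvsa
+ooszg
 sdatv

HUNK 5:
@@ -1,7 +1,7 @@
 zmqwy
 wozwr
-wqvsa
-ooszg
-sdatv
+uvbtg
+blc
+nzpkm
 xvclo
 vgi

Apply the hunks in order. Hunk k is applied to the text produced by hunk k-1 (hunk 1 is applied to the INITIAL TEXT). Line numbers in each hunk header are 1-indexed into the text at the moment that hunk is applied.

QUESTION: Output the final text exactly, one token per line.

Answer: zmqwy
wozwr
uvbtg
blc
nzpkm
xvclo
vgi
bxfb

Derivation:
Hunk 1: at line 4 remove [lre] add [sdatv,xvclo,vgi] -> 8 lines: zmqwy rnk kqvmr nvfgc sdatv xvclo vgi bxfb
Hunk 2: at line 2 remove [nvfgc] add [ozbt] -> 8 lines: zmqwy rnk kqvmr ozbt sdatv xvclo vgi bxfb
Hunk 3: at line 1 remove [kqvmr,ozbt] add [yslv,vpma] -> 8 lines: zmqwy rnk yslv vpma sdatv xvclo vgi bxfb
Hunk 4: at line 1 remove [rnk,yslv,vpma] add [wozwr,wqvsa,ooszg] -> 8 lines: zmqwy wozwr wqvsa ooszg sdatv xvclo vgi bxfb
Hunk 5: at line 1 remove [wqvsa,ooszg,sdatv] add [uvbtg,blc,nzpkm] -> 8 lines: zmqwy wozwr uvbtg blc nzpkm xvclo vgi bxfb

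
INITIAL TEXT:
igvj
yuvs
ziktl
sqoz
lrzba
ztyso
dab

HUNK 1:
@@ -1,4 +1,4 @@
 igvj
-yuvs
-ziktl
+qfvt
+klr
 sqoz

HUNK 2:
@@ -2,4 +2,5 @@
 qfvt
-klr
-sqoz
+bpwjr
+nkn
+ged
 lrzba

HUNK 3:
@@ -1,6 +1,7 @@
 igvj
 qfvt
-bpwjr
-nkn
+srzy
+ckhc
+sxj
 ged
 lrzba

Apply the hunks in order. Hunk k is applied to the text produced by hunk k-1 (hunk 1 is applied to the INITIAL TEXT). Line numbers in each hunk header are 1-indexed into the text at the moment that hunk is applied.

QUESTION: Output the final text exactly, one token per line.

Answer: igvj
qfvt
srzy
ckhc
sxj
ged
lrzba
ztyso
dab

Derivation:
Hunk 1: at line 1 remove [yuvs,ziktl] add [qfvt,klr] -> 7 lines: igvj qfvt klr sqoz lrzba ztyso dab
Hunk 2: at line 2 remove [klr,sqoz] add [bpwjr,nkn,ged] -> 8 lines: igvj qfvt bpwjr nkn ged lrzba ztyso dab
Hunk 3: at line 1 remove [bpwjr,nkn] add [srzy,ckhc,sxj] -> 9 lines: igvj qfvt srzy ckhc sxj ged lrzba ztyso dab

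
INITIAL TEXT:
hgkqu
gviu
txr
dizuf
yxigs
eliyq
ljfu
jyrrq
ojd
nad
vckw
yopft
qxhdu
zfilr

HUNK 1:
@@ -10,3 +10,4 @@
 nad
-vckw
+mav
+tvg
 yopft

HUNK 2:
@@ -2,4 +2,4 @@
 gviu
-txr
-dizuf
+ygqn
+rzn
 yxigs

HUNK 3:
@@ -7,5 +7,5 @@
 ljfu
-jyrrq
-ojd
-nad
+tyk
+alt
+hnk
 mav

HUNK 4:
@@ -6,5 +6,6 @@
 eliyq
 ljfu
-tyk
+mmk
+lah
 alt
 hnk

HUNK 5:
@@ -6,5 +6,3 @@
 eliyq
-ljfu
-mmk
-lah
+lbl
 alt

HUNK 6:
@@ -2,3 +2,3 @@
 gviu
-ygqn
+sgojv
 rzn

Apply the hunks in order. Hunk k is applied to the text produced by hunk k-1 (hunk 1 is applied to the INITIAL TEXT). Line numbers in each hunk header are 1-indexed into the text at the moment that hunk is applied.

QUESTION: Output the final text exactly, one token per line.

Answer: hgkqu
gviu
sgojv
rzn
yxigs
eliyq
lbl
alt
hnk
mav
tvg
yopft
qxhdu
zfilr

Derivation:
Hunk 1: at line 10 remove [vckw] add [mav,tvg] -> 15 lines: hgkqu gviu txr dizuf yxigs eliyq ljfu jyrrq ojd nad mav tvg yopft qxhdu zfilr
Hunk 2: at line 2 remove [txr,dizuf] add [ygqn,rzn] -> 15 lines: hgkqu gviu ygqn rzn yxigs eliyq ljfu jyrrq ojd nad mav tvg yopft qxhdu zfilr
Hunk 3: at line 7 remove [jyrrq,ojd,nad] add [tyk,alt,hnk] -> 15 lines: hgkqu gviu ygqn rzn yxigs eliyq ljfu tyk alt hnk mav tvg yopft qxhdu zfilr
Hunk 4: at line 6 remove [tyk] add [mmk,lah] -> 16 lines: hgkqu gviu ygqn rzn yxigs eliyq ljfu mmk lah alt hnk mav tvg yopft qxhdu zfilr
Hunk 5: at line 6 remove [ljfu,mmk,lah] add [lbl] -> 14 lines: hgkqu gviu ygqn rzn yxigs eliyq lbl alt hnk mav tvg yopft qxhdu zfilr
Hunk 6: at line 2 remove [ygqn] add [sgojv] -> 14 lines: hgkqu gviu sgojv rzn yxigs eliyq lbl alt hnk mav tvg yopft qxhdu zfilr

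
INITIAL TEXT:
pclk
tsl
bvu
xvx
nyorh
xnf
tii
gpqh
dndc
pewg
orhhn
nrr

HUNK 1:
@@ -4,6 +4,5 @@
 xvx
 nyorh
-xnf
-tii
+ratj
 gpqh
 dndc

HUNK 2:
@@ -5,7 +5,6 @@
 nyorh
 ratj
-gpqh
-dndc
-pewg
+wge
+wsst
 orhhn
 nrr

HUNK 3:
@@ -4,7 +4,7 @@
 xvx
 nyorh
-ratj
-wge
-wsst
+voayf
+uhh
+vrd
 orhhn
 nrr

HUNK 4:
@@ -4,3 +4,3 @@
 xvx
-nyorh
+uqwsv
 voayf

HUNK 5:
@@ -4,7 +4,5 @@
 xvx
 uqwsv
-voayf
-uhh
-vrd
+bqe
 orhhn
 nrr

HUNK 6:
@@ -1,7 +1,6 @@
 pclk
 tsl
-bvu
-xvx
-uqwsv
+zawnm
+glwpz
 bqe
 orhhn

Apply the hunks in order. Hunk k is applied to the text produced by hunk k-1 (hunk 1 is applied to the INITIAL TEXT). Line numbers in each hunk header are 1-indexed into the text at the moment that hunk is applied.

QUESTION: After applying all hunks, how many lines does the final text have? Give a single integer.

Hunk 1: at line 4 remove [xnf,tii] add [ratj] -> 11 lines: pclk tsl bvu xvx nyorh ratj gpqh dndc pewg orhhn nrr
Hunk 2: at line 5 remove [gpqh,dndc,pewg] add [wge,wsst] -> 10 lines: pclk tsl bvu xvx nyorh ratj wge wsst orhhn nrr
Hunk 3: at line 4 remove [ratj,wge,wsst] add [voayf,uhh,vrd] -> 10 lines: pclk tsl bvu xvx nyorh voayf uhh vrd orhhn nrr
Hunk 4: at line 4 remove [nyorh] add [uqwsv] -> 10 lines: pclk tsl bvu xvx uqwsv voayf uhh vrd orhhn nrr
Hunk 5: at line 4 remove [voayf,uhh,vrd] add [bqe] -> 8 lines: pclk tsl bvu xvx uqwsv bqe orhhn nrr
Hunk 6: at line 1 remove [bvu,xvx,uqwsv] add [zawnm,glwpz] -> 7 lines: pclk tsl zawnm glwpz bqe orhhn nrr
Final line count: 7

Answer: 7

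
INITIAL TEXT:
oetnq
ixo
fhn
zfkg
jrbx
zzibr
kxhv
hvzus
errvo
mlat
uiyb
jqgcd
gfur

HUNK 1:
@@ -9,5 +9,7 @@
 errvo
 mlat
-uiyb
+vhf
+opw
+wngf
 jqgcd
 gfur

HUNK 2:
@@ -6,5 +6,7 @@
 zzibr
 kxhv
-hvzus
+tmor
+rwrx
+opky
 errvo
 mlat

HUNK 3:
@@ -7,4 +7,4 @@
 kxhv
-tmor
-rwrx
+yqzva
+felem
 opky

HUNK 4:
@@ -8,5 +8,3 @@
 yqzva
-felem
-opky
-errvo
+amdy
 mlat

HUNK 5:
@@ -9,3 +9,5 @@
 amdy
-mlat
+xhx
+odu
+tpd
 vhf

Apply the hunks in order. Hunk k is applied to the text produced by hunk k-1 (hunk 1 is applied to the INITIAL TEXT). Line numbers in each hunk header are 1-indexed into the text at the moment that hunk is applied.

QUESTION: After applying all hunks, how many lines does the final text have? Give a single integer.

Answer: 17

Derivation:
Hunk 1: at line 9 remove [uiyb] add [vhf,opw,wngf] -> 15 lines: oetnq ixo fhn zfkg jrbx zzibr kxhv hvzus errvo mlat vhf opw wngf jqgcd gfur
Hunk 2: at line 6 remove [hvzus] add [tmor,rwrx,opky] -> 17 lines: oetnq ixo fhn zfkg jrbx zzibr kxhv tmor rwrx opky errvo mlat vhf opw wngf jqgcd gfur
Hunk 3: at line 7 remove [tmor,rwrx] add [yqzva,felem] -> 17 lines: oetnq ixo fhn zfkg jrbx zzibr kxhv yqzva felem opky errvo mlat vhf opw wngf jqgcd gfur
Hunk 4: at line 8 remove [felem,opky,errvo] add [amdy] -> 15 lines: oetnq ixo fhn zfkg jrbx zzibr kxhv yqzva amdy mlat vhf opw wngf jqgcd gfur
Hunk 5: at line 9 remove [mlat] add [xhx,odu,tpd] -> 17 lines: oetnq ixo fhn zfkg jrbx zzibr kxhv yqzva amdy xhx odu tpd vhf opw wngf jqgcd gfur
Final line count: 17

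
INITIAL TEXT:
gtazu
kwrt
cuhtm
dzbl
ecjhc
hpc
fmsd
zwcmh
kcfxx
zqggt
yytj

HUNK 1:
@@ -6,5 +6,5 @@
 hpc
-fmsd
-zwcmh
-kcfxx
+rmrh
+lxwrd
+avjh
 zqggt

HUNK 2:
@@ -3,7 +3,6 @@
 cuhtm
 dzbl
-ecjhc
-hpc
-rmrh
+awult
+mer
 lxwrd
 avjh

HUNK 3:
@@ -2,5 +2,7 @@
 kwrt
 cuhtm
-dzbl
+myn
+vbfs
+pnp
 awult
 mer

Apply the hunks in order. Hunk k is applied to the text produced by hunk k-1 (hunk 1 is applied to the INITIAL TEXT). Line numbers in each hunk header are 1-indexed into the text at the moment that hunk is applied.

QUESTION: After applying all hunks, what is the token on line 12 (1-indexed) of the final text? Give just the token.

Hunk 1: at line 6 remove [fmsd,zwcmh,kcfxx] add [rmrh,lxwrd,avjh] -> 11 lines: gtazu kwrt cuhtm dzbl ecjhc hpc rmrh lxwrd avjh zqggt yytj
Hunk 2: at line 3 remove [ecjhc,hpc,rmrh] add [awult,mer] -> 10 lines: gtazu kwrt cuhtm dzbl awult mer lxwrd avjh zqggt yytj
Hunk 3: at line 2 remove [dzbl] add [myn,vbfs,pnp] -> 12 lines: gtazu kwrt cuhtm myn vbfs pnp awult mer lxwrd avjh zqggt yytj
Final line 12: yytj

Answer: yytj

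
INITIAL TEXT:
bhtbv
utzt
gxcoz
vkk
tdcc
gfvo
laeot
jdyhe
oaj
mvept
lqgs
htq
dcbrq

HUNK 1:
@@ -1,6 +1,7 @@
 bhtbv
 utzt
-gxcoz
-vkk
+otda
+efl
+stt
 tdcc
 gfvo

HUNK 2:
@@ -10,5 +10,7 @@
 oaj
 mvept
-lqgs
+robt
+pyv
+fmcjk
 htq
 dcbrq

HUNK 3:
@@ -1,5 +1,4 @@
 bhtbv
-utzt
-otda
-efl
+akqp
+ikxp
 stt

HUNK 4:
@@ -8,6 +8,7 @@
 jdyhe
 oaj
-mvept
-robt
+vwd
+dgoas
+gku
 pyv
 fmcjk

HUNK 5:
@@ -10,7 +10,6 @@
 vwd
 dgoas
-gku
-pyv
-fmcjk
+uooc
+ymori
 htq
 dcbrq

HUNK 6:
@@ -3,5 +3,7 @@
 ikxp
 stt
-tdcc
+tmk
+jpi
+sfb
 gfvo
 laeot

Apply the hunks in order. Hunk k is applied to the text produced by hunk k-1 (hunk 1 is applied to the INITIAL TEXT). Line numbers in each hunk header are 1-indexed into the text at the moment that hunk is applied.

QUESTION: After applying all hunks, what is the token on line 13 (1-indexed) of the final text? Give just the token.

Hunk 1: at line 1 remove [gxcoz,vkk] add [otda,efl,stt] -> 14 lines: bhtbv utzt otda efl stt tdcc gfvo laeot jdyhe oaj mvept lqgs htq dcbrq
Hunk 2: at line 10 remove [lqgs] add [robt,pyv,fmcjk] -> 16 lines: bhtbv utzt otda efl stt tdcc gfvo laeot jdyhe oaj mvept robt pyv fmcjk htq dcbrq
Hunk 3: at line 1 remove [utzt,otda,efl] add [akqp,ikxp] -> 15 lines: bhtbv akqp ikxp stt tdcc gfvo laeot jdyhe oaj mvept robt pyv fmcjk htq dcbrq
Hunk 4: at line 8 remove [mvept,robt] add [vwd,dgoas,gku] -> 16 lines: bhtbv akqp ikxp stt tdcc gfvo laeot jdyhe oaj vwd dgoas gku pyv fmcjk htq dcbrq
Hunk 5: at line 10 remove [gku,pyv,fmcjk] add [uooc,ymori] -> 15 lines: bhtbv akqp ikxp stt tdcc gfvo laeot jdyhe oaj vwd dgoas uooc ymori htq dcbrq
Hunk 6: at line 3 remove [tdcc] add [tmk,jpi,sfb] -> 17 lines: bhtbv akqp ikxp stt tmk jpi sfb gfvo laeot jdyhe oaj vwd dgoas uooc ymori htq dcbrq
Final line 13: dgoas

Answer: dgoas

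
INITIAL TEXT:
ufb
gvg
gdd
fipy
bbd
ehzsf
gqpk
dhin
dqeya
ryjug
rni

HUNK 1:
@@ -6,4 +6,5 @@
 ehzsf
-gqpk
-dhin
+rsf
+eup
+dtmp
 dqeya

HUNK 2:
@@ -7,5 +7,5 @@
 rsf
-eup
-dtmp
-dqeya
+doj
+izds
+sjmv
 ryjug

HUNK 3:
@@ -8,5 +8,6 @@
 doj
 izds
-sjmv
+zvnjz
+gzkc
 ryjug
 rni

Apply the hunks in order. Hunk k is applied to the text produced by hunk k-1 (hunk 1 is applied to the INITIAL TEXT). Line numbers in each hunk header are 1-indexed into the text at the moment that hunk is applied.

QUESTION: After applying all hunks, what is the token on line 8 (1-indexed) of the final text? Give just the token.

Hunk 1: at line 6 remove [gqpk,dhin] add [rsf,eup,dtmp] -> 12 lines: ufb gvg gdd fipy bbd ehzsf rsf eup dtmp dqeya ryjug rni
Hunk 2: at line 7 remove [eup,dtmp,dqeya] add [doj,izds,sjmv] -> 12 lines: ufb gvg gdd fipy bbd ehzsf rsf doj izds sjmv ryjug rni
Hunk 3: at line 8 remove [sjmv] add [zvnjz,gzkc] -> 13 lines: ufb gvg gdd fipy bbd ehzsf rsf doj izds zvnjz gzkc ryjug rni
Final line 8: doj

Answer: doj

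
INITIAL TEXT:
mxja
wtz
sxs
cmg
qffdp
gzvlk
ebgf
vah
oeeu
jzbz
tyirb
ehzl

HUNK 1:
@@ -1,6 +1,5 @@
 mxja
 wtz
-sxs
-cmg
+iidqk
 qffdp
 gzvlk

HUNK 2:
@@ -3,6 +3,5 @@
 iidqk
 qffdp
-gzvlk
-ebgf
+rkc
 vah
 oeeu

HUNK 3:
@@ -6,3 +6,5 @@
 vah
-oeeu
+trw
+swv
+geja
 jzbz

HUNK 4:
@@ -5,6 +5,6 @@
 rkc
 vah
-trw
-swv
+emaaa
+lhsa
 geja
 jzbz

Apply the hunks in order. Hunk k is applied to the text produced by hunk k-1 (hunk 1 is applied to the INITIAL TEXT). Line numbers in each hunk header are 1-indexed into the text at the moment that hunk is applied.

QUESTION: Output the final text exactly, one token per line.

Answer: mxja
wtz
iidqk
qffdp
rkc
vah
emaaa
lhsa
geja
jzbz
tyirb
ehzl

Derivation:
Hunk 1: at line 1 remove [sxs,cmg] add [iidqk] -> 11 lines: mxja wtz iidqk qffdp gzvlk ebgf vah oeeu jzbz tyirb ehzl
Hunk 2: at line 3 remove [gzvlk,ebgf] add [rkc] -> 10 lines: mxja wtz iidqk qffdp rkc vah oeeu jzbz tyirb ehzl
Hunk 3: at line 6 remove [oeeu] add [trw,swv,geja] -> 12 lines: mxja wtz iidqk qffdp rkc vah trw swv geja jzbz tyirb ehzl
Hunk 4: at line 5 remove [trw,swv] add [emaaa,lhsa] -> 12 lines: mxja wtz iidqk qffdp rkc vah emaaa lhsa geja jzbz tyirb ehzl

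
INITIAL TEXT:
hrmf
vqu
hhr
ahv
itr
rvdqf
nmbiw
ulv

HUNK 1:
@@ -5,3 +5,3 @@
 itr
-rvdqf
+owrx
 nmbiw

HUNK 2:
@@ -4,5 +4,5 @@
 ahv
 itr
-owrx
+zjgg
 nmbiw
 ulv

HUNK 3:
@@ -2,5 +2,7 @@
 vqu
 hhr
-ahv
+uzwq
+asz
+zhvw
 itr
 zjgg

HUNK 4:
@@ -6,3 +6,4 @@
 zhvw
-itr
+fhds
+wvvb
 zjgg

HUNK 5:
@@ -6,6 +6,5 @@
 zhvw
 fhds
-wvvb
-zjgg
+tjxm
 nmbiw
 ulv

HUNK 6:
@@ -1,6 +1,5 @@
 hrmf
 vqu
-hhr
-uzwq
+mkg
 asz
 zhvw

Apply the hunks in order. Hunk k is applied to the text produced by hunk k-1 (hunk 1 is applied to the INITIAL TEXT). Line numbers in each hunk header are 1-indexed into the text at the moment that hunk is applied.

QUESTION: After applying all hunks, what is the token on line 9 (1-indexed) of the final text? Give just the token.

Hunk 1: at line 5 remove [rvdqf] add [owrx] -> 8 lines: hrmf vqu hhr ahv itr owrx nmbiw ulv
Hunk 2: at line 4 remove [owrx] add [zjgg] -> 8 lines: hrmf vqu hhr ahv itr zjgg nmbiw ulv
Hunk 3: at line 2 remove [ahv] add [uzwq,asz,zhvw] -> 10 lines: hrmf vqu hhr uzwq asz zhvw itr zjgg nmbiw ulv
Hunk 4: at line 6 remove [itr] add [fhds,wvvb] -> 11 lines: hrmf vqu hhr uzwq asz zhvw fhds wvvb zjgg nmbiw ulv
Hunk 5: at line 6 remove [wvvb,zjgg] add [tjxm] -> 10 lines: hrmf vqu hhr uzwq asz zhvw fhds tjxm nmbiw ulv
Hunk 6: at line 1 remove [hhr,uzwq] add [mkg] -> 9 lines: hrmf vqu mkg asz zhvw fhds tjxm nmbiw ulv
Final line 9: ulv

Answer: ulv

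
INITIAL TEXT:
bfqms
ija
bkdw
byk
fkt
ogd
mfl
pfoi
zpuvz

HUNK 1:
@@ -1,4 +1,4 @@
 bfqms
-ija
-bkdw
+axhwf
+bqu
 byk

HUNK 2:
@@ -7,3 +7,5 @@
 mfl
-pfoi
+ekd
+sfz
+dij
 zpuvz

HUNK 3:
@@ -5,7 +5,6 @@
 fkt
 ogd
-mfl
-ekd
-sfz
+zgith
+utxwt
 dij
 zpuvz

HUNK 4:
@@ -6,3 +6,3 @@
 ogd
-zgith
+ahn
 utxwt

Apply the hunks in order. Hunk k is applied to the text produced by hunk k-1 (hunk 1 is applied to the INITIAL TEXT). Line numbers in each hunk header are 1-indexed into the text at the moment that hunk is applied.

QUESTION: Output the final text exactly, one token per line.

Hunk 1: at line 1 remove [ija,bkdw] add [axhwf,bqu] -> 9 lines: bfqms axhwf bqu byk fkt ogd mfl pfoi zpuvz
Hunk 2: at line 7 remove [pfoi] add [ekd,sfz,dij] -> 11 lines: bfqms axhwf bqu byk fkt ogd mfl ekd sfz dij zpuvz
Hunk 3: at line 5 remove [mfl,ekd,sfz] add [zgith,utxwt] -> 10 lines: bfqms axhwf bqu byk fkt ogd zgith utxwt dij zpuvz
Hunk 4: at line 6 remove [zgith] add [ahn] -> 10 lines: bfqms axhwf bqu byk fkt ogd ahn utxwt dij zpuvz

Answer: bfqms
axhwf
bqu
byk
fkt
ogd
ahn
utxwt
dij
zpuvz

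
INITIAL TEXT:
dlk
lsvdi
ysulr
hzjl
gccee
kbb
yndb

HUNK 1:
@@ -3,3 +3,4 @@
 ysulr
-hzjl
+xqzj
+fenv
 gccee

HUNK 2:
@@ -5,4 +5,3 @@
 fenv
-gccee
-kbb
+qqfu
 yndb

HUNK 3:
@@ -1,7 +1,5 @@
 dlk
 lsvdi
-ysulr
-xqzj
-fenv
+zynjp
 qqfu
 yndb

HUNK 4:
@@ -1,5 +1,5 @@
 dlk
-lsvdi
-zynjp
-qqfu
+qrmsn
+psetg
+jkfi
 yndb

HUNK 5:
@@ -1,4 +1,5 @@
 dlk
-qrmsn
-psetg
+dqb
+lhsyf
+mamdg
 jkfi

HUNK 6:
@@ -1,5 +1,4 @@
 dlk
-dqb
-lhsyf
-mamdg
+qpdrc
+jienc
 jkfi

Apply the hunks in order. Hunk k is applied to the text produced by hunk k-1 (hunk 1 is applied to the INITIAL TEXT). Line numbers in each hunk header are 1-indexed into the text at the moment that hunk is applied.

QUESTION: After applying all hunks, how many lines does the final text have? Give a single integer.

Answer: 5

Derivation:
Hunk 1: at line 3 remove [hzjl] add [xqzj,fenv] -> 8 lines: dlk lsvdi ysulr xqzj fenv gccee kbb yndb
Hunk 2: at line 5 remove [gccee,kbb] add [qqfu] -> 7 lines: dlk lsvdi ysulr xqzj fenv qqfu yndb
Hunk 3: at line 1 remove [ysulr,xqzj,fenv] add [zynjp] -> 5 lines: dlk lsvdi zynjp qqfu yndb
Hunk 4: at line 1 remove [lsvdi,zynjp,qqfu] add [qrmsn,psetg,jkfi] -> 5 lines: dlk qrmsn psetg jkfi yndb
Hunk 5: at line 1 remove [qrmsn,psetg] add [dqb,lhsyf,mamdg] -> 6 lines: dlk dqb lhsyf mamdg jkfi yndb
Hunk 6: at line 1 remove [dqb,lhsyf,mamdg] add [qpdrc,jienc] -> 5 lines: dlk qpdrc jienc jkfi yndb
Final line count: 5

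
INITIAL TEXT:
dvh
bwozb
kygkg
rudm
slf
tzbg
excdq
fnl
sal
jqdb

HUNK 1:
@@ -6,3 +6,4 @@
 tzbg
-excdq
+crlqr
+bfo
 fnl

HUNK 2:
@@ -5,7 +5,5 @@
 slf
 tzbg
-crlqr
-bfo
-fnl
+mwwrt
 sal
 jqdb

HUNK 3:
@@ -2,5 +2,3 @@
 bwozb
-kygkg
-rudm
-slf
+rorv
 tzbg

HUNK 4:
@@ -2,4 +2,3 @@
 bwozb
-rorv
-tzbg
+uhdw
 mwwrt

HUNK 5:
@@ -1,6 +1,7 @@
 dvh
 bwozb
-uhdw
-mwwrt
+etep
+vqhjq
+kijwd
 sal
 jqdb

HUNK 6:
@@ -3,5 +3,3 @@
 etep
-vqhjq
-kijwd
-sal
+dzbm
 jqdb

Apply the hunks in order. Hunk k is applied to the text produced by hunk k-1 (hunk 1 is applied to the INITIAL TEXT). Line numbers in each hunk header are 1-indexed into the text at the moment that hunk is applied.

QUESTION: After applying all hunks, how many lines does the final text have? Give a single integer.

Answer: 5

Derivation:
Hunk 1: at line 6 remove [excdq] add [crlqr,bfo] -> 11 lines: dvh bwozb kygkg rudm slf tzbg crlqr bfo fnl sal jqdb
Hunk 2: at line 5 remove [crlqr,bfo,fnl] add [mwwrt] -> 9 lines: dvh bwozb kygkg rudm slf tzbg mwwrt sal jqdb
Hunk 3: at line 2 remove [kygkg,rudm,slf] add [rorv] -> 7 lines: dvh bwozb rorv tzbg mwwrt sal jqdb
Hunk 4: at line 2 remove [rorv,tzbg] add [uhdw] -> 6 lines: dvh bwozb uhdw mwwrt sal jqdb
Hunk 5: at line 1 remove [uhdw,mwwrt] add [etep,vqhjq,kijwd] -> 7 lines: dvh bwozb etep vqhjq kijwd sal jqdb
Hunk 6: at line 3 remove [vqhjq,kijwd,sal] add [dzbm] -> 5 lines: dvh bwozb etep dzbm jqdb
Final line count: 5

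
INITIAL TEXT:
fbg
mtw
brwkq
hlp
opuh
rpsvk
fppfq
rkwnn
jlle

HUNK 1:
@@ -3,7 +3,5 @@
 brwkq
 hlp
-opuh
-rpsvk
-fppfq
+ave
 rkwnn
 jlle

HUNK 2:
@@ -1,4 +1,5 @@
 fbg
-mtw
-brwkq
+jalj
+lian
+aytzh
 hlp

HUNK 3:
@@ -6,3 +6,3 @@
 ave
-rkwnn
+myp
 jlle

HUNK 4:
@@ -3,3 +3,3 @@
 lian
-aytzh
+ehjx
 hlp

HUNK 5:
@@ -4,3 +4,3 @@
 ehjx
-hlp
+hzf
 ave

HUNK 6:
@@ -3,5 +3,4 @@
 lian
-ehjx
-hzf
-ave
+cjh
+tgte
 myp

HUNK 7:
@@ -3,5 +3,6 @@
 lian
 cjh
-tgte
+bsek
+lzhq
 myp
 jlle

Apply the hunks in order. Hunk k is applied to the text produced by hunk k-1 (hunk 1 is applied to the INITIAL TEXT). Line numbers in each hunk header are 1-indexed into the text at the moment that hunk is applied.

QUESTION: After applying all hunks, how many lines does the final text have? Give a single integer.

Answer: 8

Derivation:
Hunk 1: at line 3 remove [opuh,rpsvk,fppfq] add [ave] -> 7 lines: fbg mtw brwkq hlp ave rkwnn jlle
Hunk 2: at line 1 remove [mtw,brwkq] add [jalj,lian,aytzh] -> 8 lines: fbg jalj lian aytzh hlp ave rkwnn jlle
Hunk 3: at line 6 remove [rkwnn] add [myp] -> 8 lines: fbg jalj lian aytzh hlp ave myp jlle
Hunk 4: at line 3 remove [aytzh] add [ehjx] -> 8 lines: fbg jalj lian ehjx hlp ave myp jlle
Hunk 5: at line 4 remove [hlp] add [hzf] -> 8 lines: fbg jalj lian ehjx hzf ave myp jlle
Hunk 6: at line 3 remove [ehjx,hzf,ave] add [cjh,tgte] -> 7 lines: fbg jalj lian cjh tgte myp jlle
Hunk 7: at line 3 remove [tgte] add [bsek,lzhq] -> 8 lines: fbg jalj lian cjh bsek lzhq myp jlle
Final line count: 8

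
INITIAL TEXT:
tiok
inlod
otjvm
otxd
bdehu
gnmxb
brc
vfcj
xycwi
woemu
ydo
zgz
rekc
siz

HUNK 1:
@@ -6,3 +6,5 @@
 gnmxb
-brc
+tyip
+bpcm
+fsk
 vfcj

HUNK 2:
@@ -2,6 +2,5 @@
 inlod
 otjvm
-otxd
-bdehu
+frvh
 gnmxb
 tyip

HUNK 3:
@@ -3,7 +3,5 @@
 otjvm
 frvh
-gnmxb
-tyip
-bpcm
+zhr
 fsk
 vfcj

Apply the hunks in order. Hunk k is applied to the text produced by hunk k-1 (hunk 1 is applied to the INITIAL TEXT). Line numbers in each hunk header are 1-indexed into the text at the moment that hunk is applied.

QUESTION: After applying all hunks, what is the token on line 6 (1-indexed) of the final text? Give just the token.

Hunk 1: at line 6 remove [brc] add [tyip,bpcm,fsk] -> 16 lines: tiok inlod otjvm otxd bdehu gnmxb tyip bpcm fsk vfcj xycwi woemu ydo zgz rekc siz
Hunk 2: at line 2 remove [otxd,bdehu] add [frvh] -> 15 lines: tiok inlod otjvm frvh gnmxb tyip bpcm fsk vfcj xycwi woemu ydo zgz rekc siz
Hunk 3: at line 3 remove [gnmxb,tyip,bpcm] add [zhr] -> 13 lines: tiok inlod otjvm frvh zhr fsk vfcj xycwi woemu ydo zgz rekc siz
Final line 6: fsk

Answer: fsk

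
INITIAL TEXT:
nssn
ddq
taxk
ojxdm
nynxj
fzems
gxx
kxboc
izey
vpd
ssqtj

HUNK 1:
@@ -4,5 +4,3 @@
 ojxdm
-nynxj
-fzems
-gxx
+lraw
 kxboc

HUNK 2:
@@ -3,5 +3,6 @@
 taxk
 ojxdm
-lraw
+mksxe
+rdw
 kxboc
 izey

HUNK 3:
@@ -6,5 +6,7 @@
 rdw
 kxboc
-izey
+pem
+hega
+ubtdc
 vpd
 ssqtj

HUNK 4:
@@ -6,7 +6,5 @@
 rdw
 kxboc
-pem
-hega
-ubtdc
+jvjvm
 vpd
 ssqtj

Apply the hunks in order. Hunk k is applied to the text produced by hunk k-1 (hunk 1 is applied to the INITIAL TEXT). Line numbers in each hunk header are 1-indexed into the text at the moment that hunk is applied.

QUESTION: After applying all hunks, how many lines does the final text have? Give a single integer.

Hunk 1: at line 4 remove [nynxj,fzems,gxx] add [lraw] -> 9 lines: nssn ddq taxk ojxdm lraw kxboc izey vpd ssqtj
Hunk 2: at line 3 remove [lraw] add [mksxe,rdw] -> 10 lines: nssn ddq taxk ojxdm mksxe rdw kxboc izey vpd ssqtj
Hunk 3: at line 6 remove [izey] add [pem,hega,ubtdc] -> 12 lines: nssn ddq taxk ojxdm mksxe rdw kxboc pem hega ubtdc vpd ssqtj
Hunk 4: at line 6 remove [pem,hega,ubtdc] add [jvjvm] -> 10 lines: nssn ddq taxk ojxdm mksxe rdw kxboc jvjvm vpd ssqtj
Final line count: 10

Answer: 10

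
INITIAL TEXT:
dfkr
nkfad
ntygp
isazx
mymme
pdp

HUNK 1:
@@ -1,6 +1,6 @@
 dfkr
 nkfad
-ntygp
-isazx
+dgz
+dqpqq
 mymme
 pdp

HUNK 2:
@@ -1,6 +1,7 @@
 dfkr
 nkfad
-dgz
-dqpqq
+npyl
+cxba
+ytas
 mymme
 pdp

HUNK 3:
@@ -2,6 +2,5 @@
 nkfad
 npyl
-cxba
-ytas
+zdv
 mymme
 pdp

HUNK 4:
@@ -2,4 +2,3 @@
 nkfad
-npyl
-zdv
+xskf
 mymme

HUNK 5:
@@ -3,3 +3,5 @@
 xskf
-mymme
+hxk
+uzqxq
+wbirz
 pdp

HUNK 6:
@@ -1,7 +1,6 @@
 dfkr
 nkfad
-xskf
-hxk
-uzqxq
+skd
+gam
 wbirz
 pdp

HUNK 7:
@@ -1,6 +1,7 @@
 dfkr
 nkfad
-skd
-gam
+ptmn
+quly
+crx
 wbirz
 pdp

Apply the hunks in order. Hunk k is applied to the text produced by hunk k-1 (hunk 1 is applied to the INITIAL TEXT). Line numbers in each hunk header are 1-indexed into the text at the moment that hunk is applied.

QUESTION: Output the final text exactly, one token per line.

Hunk 1: at line 1 remove [ntygp,isazx] add [dgz,dqpqq] -> 6 lines: dfkr nkfad dgz dqpqq mymme pdp
Hunk 2: at line 1 remove [dgz,dqpqq] add [npyl,cxba,ytas] -> 7 lines: dfkr nkfad npyl cxba ytas mymme pdp
Hunk 3: at line 2 remove [cxba,ytas] add [zdv] -> 6 lines: dfkr nkfad npyl zdv mymme pdp
Hunk 4: at line 2 remove [npyl,zdv] add [xskf] -> 5 lines: dfkr nkfad xskf mymme pdp
Hunk 5: at line 3 remove [mymme] add [hxk,uzqxq,wbirz] -> 7 lines: dfkr nkfad xskf hxk uzqxq wbirz pdp
Hunk 6: at line 1 remove [xskf,hxk,uzqxq] add [skd,gam] -> 6 lines: dfkr nkfad skd gam wbirz pdp
Hunk 7: at line 1 remove [skd,gam] add [ptmn,quly,crx] -> 7 lines: dfkr nkfad ptmn quly crx wbirz pdp

Answer: dfkr
nkfad
ptmn
quly
crx
wbirz
pdp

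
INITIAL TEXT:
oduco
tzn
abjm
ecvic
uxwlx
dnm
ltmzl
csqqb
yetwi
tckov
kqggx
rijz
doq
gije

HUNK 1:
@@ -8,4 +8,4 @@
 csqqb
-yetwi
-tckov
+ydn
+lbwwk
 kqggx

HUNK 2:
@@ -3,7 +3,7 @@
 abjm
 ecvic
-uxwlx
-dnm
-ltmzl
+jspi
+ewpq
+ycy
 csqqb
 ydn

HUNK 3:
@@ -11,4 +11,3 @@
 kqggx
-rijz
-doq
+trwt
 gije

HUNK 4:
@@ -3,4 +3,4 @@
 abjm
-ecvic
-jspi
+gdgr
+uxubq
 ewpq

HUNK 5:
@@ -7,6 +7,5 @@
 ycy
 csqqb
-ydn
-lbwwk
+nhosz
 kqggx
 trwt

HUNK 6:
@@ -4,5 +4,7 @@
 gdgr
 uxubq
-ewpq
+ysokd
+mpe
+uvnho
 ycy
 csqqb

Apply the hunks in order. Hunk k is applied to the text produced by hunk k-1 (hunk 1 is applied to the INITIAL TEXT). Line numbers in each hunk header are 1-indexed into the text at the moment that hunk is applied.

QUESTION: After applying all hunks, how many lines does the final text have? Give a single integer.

Answer: 14

Derivation:
Hunk 1: at line 8 remove [yetwi,tckov] add [ydn,lbwwk] -> 14 lines: oduco tzn abjm ecvic uxwlx dnm ltmzl csqqb ydn lbwwk kqggx rijz doq gije
Hunk 2: at line 3 remove [uxwlx,dnm,ltmzl] add [jspi,ewpq,ycy] -> 14 lines: oduco tzn abjm ecvic jspi ewpq ycy csqqb ydn lbwwk kqggx rijz doq gije
Hunk 3: at line 11 remove [rijz,doq] add [trwt] -> 13 lines: oduco tzn abjm ecvic jspi ewpq ycy csqqb ydn lbwwk kqggx trwt gije
Hunk 4: at line 3 remove [ecvic,jspi] add [gdgr,uxubq] -> 13 lines: oduco tzn abjm gdgr uxubq ewpq ycy csqqb ydn lbwwk kqggx trwt gije
Hunk 5: at line 7 remove [ydn,lbwwk] add [nhosz] -> 12 lines: oduco tzn abjm gdgr uxubq ewpq ycy csqqb nhosz kqggx trwt gije
Hunk 6: at line 4 remove [ewpq] add [ysokd,mpe,uvnho] -> 14 lines: oduco tzn abjm gdgr uxubq ysokd mpe uvnho ycy csqqb nhosz kqggx trwt gije
Final line count: 14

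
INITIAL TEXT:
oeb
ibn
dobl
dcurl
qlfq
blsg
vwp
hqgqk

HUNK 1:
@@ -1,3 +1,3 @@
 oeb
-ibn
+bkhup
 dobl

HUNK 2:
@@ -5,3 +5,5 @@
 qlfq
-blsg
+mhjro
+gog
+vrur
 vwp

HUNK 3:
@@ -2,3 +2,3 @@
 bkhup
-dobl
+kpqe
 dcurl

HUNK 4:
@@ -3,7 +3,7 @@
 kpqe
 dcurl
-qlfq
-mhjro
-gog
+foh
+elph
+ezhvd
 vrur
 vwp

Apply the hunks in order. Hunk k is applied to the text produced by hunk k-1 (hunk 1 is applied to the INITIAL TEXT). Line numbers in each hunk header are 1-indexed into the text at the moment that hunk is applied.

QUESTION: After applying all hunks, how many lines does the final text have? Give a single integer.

Answer: 10

Derivation:
Hunk 1: at line 1 remove [ibn] add [bkhup] -> 8 lines: oeb bkhup dobl dcurl qlfq blsg vwp hqgqk
Hunk 2: at line 5 remove [blsg] add [mhjro,gog,vrur] -> 10 lines: oeb bkhup dobl dcurl qlfq mhjro gog vrur vwp hqgqk
Hunk 3: at line 2 remove [dobl] add [kpqe] -> 10 lines: oeb bkhup kpqe dcurl qlfq mhjro gog vrur vwp hqgqk
Hunk 4: at line 3 remove [qlfq,mhjro,gog] add [foh,elph,ezhvd] -> 10 lines: oeb bkhup kpqe dcurl foh elph ezhvd vrur vwp hqgqk
Final line count: 10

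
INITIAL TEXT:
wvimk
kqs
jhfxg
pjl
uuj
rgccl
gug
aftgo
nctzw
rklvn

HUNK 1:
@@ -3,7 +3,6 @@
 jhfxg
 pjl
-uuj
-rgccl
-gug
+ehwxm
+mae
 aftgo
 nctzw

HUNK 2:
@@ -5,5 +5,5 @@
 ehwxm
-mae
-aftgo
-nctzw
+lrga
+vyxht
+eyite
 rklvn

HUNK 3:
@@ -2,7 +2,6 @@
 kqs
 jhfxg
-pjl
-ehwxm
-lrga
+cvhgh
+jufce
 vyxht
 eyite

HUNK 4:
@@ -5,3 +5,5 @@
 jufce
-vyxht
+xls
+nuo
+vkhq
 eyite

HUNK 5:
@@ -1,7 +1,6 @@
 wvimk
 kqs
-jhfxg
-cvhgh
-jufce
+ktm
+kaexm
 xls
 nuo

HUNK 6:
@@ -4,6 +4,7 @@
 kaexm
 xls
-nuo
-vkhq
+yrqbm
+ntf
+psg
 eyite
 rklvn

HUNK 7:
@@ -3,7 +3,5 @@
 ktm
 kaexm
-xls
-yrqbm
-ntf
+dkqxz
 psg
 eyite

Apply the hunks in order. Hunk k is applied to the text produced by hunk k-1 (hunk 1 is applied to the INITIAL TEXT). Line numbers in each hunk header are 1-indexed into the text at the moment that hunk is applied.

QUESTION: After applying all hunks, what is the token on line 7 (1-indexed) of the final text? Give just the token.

Answer: eyite

Derivation:
Hunk 1: at line 3 remove [uuj,rgccl,gug] add [ehwxm,mae] -> 9 lines: wvimk kqs jhfxg pjl ehwxm mae aftgo nctzw rklvn
Hunk 2: at line 5 remove [mae,aftgo,nctzw] add [lrga,vyxht,eyite] -> 9 lines: wvimk kqs jhfxg pjl ehwxm lrga vyxht eyite rklvn
Hunk 3: at line 2 remove [pjl,ehwxm,lrga] add [cvhgh,jufce] -> 8 lines: wvimk kqs jhfxg cvhgh jufce vyxht eyite rklvn
Hunk 4: at line 5 remove [vyxht] add [xls,nuo,vkhq] -> 10 lines: wvimk kqs jhfxg cvhgh jufce xls nuo vkhq eyite rklvn
Hunk 5: at line 1 remove [jhfxg,cvhgh,jufce] add [ktm,kaexm] -> 9 lines: wvimk kqs ktm kaexm xls nuo vkhq eyite rklvn
Hunk 6: at line 4 remove [nuo,vkhq] add [yrqbm,ntf,psg] -> 10 lines: wvimk kqs ktm kaexm xls yrqbm ntf psg eyite rklvn
Hunk 7: at line 3 remove [xls,yrqbm,ntf] add [dkqxz] -> 8 lines: wvimk kqs ktm kaexm dkqxz psg eyite rklvn
Final line 7: eyite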